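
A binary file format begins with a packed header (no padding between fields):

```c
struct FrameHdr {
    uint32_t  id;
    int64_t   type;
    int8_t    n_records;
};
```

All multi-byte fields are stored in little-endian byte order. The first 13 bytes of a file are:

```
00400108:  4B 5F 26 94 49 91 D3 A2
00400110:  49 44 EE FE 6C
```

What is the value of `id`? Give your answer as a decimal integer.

2485542731

`id` is the first field, at byte offset 0, occupying 4 bytes.
Bytes at offsets 0..3: 4B 5F 26 94.
In little-endian order the low byte comes first in memory.
Reassemble most-significant byte first: 94 26 5F 4B → 0x94265F4B.
0x94265F4B = 2485542731.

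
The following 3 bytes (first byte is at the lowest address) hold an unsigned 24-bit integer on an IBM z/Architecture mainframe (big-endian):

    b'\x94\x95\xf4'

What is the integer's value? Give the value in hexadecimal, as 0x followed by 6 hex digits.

0x9495F4

Big-endian: lowest address holds the most-significant byte.
The bytes are already most-significant first: 0x9495F4.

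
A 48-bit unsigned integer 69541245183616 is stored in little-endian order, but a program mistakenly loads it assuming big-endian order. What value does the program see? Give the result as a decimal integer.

141176503353151

69541245183616 in 48-bit hexadecimal is 0x3F3F55376680.
Stored little-endian, the bytes at ascending addresses are 80 66 37 55 3F 3F.
Read back as big-endian, the last byte is least significant, giving 0x806637553F3F.
0x806637553F3F = 141176503353151.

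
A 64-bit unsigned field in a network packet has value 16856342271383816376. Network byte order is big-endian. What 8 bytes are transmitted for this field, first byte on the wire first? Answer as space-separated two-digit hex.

16856342271383816376 in hexadecimal, padded to 64 bits, is 0xE9EDC1FCB23BC8B8.
Split into bytes (most-significant first): E9 ED C1 FC B2 3B C8 B8.
Big-endian stores the most-significant byte at the lowest address.
So the memory order matches the most-significant-first order: E9 ED C1 FC B2 3B C8 B8.

E9 ED C1 FC B2 3B C8 B8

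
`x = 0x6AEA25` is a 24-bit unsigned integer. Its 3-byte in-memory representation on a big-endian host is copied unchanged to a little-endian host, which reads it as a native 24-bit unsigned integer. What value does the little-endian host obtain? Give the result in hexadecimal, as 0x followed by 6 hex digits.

0x25EA6A

Stored big-endian, the bytes at ascending addresses are 6A EA 25.
Read back as little-endian, the first byte is least significant, giving 0x25EA6A.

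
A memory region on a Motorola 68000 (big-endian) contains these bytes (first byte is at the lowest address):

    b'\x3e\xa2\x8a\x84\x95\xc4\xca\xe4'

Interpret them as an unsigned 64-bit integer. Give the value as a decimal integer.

4513322078631676644

In big-endian order the high byte comes first in memory.
The bytes are already most-significant first: 0x3EA28A8495C4CAE4.
0x3EA28A8495C4CAE4 = 4513322078631676644.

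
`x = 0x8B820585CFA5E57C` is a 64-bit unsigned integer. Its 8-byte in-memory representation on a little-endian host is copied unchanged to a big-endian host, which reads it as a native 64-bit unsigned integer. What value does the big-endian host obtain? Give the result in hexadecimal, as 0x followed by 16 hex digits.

0x7CE5A5CF8505828B

Stored little-endian, the bytes at ascending addresses are 7C E5 A5 CF 85 05 82 8B.
Read back as big-endian, the last byte is least significant, giving 0x7CE5A5CF8505828B.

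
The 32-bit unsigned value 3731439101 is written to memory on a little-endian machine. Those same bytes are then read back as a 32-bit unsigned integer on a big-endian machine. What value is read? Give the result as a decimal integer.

4248660446

3731439101 in 32-bit hexadecimal is 0xDE693DFD.
Stored little-endian, the bytes at ascending addresses are FD 3D 69 DE.
Read back as big-endian, the last byte is least significant, giving 0xFD3D69DE.
0xFD3D69DE = 4248660446.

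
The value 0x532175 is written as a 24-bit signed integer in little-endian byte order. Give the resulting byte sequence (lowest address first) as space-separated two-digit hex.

75 21 53

Split into bytes (most-significant first): 53 21 75.
Little-endian stores the least-significant byte at the lowest address.
So at ascending addresses the bytes are 75 21 53.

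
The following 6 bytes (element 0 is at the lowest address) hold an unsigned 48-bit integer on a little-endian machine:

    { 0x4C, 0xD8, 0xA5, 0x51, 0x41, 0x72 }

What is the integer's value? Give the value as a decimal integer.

125624868264012

Little-endian stores the least-significant byte at the lowest address.
Reassemble most-significant byte first: 72 41 51 A5 D8 4C → 0x724151A5D84C.
0x724151A5D84C = 125624868264012.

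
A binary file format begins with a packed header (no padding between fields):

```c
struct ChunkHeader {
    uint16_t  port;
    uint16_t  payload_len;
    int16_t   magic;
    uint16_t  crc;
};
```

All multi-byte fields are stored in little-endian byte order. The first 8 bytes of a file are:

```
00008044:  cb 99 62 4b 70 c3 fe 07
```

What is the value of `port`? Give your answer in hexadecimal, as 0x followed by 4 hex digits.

`port` is the first field, at byte offset 0, occupying 2 bytes.
Bytes at offsets 0..1: CB 99.
In little-endian order the low byte comes first in memory.
Reassemble most-significant byte first: 99 CB → 0x99CB.

0x99CB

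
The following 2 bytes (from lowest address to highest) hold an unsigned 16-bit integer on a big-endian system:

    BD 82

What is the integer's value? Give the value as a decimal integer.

In big-endian order the high byte comes first in memory.
The bytes are already most-significant first: 0xBD82.
0xBD82 = 48514.

48514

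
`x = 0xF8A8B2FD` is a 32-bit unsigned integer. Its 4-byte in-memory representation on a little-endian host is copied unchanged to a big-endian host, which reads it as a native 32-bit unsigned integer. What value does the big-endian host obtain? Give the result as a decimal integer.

4256344312

Stored little-endian, the bytes at ascending addresses are FD B2 A8 F8.
Read back as big-endian, the last byte is least significant, giving 0xFDB2A8F8.
0xFDB2A8F8 = 4256344312.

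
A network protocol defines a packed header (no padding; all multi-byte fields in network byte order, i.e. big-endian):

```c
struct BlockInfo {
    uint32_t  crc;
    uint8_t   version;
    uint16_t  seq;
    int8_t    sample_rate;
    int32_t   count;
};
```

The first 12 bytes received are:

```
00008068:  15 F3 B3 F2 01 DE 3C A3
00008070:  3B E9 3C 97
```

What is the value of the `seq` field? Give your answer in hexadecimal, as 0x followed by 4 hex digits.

0xDE3C

`seq` follows `crc` (4 B), `version` (1 B), so it starts at offset 4 + 1 = 5 and occupies 2 bytes.
Bytes at offsets 5..6: DE 3C.
Big-endian: lowest address holds the most-significant byte.
The bytes are already most-significant first: 0xDE3C.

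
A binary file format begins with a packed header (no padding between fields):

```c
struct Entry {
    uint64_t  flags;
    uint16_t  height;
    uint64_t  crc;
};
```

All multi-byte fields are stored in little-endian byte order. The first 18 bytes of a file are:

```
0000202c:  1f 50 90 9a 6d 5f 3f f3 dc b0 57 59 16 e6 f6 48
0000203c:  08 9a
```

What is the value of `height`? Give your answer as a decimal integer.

`height` follows `flags` (8 bytes), so it starts at byte offset 8 and occupies 2 bytes.
Bytes at offsets 8..9: DC B0.
Little-endian: lowest address holds the least-significant byte.
Reassemble most-significant byte first: B0 DC → 0xB0DC.
0xB0DC = 45276.

45276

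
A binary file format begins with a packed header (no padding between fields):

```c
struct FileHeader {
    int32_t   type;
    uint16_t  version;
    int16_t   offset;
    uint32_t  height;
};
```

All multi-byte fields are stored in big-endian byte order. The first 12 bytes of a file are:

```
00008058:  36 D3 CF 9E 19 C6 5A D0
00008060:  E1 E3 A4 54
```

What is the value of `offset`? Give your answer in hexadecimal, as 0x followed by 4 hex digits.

`offset` follows `type` (4 B), `version` (2 B), so it starts at offset 4 + 2 = 6 and occupies 2 bytes.
Bytes at offsets 6..7: 5A D0.
Big-endian stores the most-significant byte at the lowest address.
The bytes are already most-significant first: 0x5AD0.

0x5AD0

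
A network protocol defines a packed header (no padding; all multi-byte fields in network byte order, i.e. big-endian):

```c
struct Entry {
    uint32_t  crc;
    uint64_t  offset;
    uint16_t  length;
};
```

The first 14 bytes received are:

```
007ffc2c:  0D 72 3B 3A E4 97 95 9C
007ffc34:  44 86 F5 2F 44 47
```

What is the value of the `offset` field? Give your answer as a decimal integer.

16471798660528010543

`offset` follows `crc` (4 bytes), so it starts at byte offset 4 and occupies 8 bytes.
Bytes at offsets 4..11: E4 97 95 9C 44 86 F5 2F.
In big-endian order the high byte comes first in memory.
The bytes are already most-significant first: 0xE497959C4486F52F.
0xE497959C4486F52F = 16471798660528010543.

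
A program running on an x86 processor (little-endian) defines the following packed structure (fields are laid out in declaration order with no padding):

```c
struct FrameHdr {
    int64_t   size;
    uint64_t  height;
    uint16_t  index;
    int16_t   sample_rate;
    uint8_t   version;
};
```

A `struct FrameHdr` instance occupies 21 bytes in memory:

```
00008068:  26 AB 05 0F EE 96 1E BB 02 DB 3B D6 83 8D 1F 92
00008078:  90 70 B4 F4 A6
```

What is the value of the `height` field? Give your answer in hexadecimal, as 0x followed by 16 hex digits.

`height` follows `size` (8 bytes), so it starts at byte offset 8 and occupies 8 bytes.
Bytes at offsets 8..15: 02 DB 3B D6 83 8D 1F 92.
Little-endian stores the least-significant byte at the lowest address.
Reassemble most-significant byte first: 92 1F 8D 83 D6 3B DB 02 → 0x921F8D83D63BDB02.

0x921F8D83D63BDB02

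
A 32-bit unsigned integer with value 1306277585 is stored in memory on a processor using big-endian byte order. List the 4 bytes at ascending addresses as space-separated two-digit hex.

1306277585 in hexadecimal, padded to 32 bits, is 0x4DDC36D1.
Split into bytes (most-significant first): 4D DC 36 D1.
In big-endian order the high byte comes first in memory.
So the memory order matches the most-significant-first order: 4D DC 36 D1.

4D DC 36 D1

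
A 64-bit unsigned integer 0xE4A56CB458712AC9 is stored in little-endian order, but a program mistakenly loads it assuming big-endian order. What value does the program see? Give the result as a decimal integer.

Stored little-endian, the bytes at ascending addresses are C9 2A 71 58 B4 6C A5 E4.
Read back as big-endian, the last byte is least significant, giving 0xC92A7158B46CA5E4.
0xC92A7158B46CA5E4 = 14495522976443442660.

14495522976443442660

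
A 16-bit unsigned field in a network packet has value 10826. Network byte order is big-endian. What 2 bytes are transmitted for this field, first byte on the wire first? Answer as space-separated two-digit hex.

2A 4A

10826 in hexadecimal, padded to 16 bits, is 0x2A4A.
Split into bytes (most-significant first): 2A 4A.
In big-endian order the high byte comes first in memory.
So the memory order matches the most-significant-first order: 2A 4A.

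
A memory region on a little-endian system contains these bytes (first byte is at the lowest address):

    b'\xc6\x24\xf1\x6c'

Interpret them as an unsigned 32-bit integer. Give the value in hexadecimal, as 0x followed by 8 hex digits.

0x6CF124C6

In little-endian order the low byte comes first in memory.
Reassemble most-significant byte first: 6C F1 24 C6 → 0x6CF124C6.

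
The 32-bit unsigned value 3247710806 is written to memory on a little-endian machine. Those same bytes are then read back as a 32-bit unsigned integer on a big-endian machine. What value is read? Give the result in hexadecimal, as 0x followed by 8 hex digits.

0x562294C1

3247710806 in 32-bit hexadecimal is 0xC1942256.
Stored little-endian, the bytes at ascending addresses are 56 22 94 C1.
Read back as big-endian, the last byte is least significant, giving 0x562294C1.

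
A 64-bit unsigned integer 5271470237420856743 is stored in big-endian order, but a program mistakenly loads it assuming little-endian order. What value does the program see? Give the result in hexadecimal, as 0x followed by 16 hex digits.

5271470237420856743 in 64-bit hexadecimal is 0x492806406183A5A7.
Stored big-endian, the bytes at ascending addresses are 49 28 06 40 61 83 A5 A7.
Read back as little-endian, the first byte is least significant, giving 0xA7A5836140062849.

0xA7A5836140062849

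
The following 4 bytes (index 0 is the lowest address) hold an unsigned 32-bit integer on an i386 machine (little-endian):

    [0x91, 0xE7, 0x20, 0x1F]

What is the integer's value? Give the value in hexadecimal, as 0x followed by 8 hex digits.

Little-endian: lowest address holds the least-significant byte.
Reassemble most-significant byte first: 1F 20 E7 91 → 0x1F20E791.

0x1F20E791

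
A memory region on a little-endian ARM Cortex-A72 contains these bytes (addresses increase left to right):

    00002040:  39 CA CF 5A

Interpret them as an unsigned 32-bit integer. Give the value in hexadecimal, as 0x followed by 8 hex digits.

Little-endian: lowest address holds the least-significant byte.
Reassemble most-significant byte first: 5A CF CA 39 → 0x5ACFCA39.

0x5ACFCA39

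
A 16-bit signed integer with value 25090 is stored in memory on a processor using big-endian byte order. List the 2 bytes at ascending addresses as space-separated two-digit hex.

25090 in hexadecimal, padded to 16 bits, is 0x6202.
Split into bytes (most-significant first): 62 02.
Big-endian: lowest address holds the most-significant byte.
So the memory order matches the most-significant-first order: 62 02.

62 02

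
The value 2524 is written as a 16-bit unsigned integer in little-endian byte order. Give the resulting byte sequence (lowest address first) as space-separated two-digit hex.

DC 09

2524 in hexadecimal, padded to 16 bits, is 0x09DC.
Split into bytes (most-significant first): 09 DC.
Little-endian: lowest address holds the least-significant byte.
So at ascending addresses the bytes are DC 09.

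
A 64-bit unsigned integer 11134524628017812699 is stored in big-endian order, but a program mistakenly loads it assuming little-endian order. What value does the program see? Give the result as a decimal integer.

11134524628017812699 in 64-bit hexadecimal is 0x9A85C727EBD714DB.
Stored big-endian, the bytes at ascending addresses are 9A 85 C7 27 EB D7 14 DB.
Read back as little-endian, the first byte is least significant, giving 0xDB14D7EB27C7859A.
0xDB14D7EB27C7859A = 15786479998825104794.

15786479998825104794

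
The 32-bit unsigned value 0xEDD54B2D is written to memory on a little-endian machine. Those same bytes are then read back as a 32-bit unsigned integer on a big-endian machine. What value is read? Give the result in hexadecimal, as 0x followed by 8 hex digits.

Stored little-endian, the bytes at ascending addresses are 2D 4B D5 ED.
Read back as big-endian, the last byte is least significant, giving 0x2D4BD5ED.

0x2D4BD5ED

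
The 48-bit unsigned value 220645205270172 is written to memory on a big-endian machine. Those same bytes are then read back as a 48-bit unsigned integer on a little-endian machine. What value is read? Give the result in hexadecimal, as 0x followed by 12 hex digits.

0x9CDE14F7ACC8

220645205270172 in 48-bit hexadecimal is 0xC8ACF714DE9C.
Stored big-endian, the bytes at ascending addresses are C8 AC F7 14 DE 9C.
Read back as little-endian, the first byte is least significant, giving 0x9CDE14F7ACC8.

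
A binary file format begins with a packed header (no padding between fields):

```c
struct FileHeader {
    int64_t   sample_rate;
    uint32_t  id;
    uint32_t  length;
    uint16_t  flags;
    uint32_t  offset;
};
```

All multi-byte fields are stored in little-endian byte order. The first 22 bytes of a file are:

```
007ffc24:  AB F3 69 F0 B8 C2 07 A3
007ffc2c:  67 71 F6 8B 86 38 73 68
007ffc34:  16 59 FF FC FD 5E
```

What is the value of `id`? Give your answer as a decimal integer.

`id` follows `sample_rate` (8 bytes), so it starts at byte offset 8 and occupies 4 bytes.
Bytes at offsets 8..11: 67 71 F6 8B.
In little-endian order the low byte comes first in memory.
Reassemble most-significant byte first: 8B F6 71 67 → 0x8BF67167.
0x8BF67167 = 2348183911.

2348183911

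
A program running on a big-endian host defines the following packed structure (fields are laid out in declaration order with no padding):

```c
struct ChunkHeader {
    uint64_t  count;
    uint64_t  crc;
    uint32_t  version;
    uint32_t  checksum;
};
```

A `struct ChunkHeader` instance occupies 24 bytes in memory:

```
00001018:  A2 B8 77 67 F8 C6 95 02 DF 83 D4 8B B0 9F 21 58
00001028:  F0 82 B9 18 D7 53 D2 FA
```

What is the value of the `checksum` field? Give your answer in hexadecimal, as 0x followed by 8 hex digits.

0xD753D2FA

`checksum` follows `count` (8 B), `crc` (8 B), `version` (4 B), so it starts at offset 8 + 8 + 4 = 20 and occupies 4 bytes.
Bytes at offsets 20..23: D7 53 D2 FA.
Big-endian stores the most-significant byte at the lowest address.
The bytes are already most-significant first: 0xD753D2FA.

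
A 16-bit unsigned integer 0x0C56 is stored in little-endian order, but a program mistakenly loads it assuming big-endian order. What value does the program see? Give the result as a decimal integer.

Stored little-endian, the bytes at ascending addresses are 56 0C.
Read back as big-endian, the last byte is least significant, giving 0x560C.
0x560C = 22028.

22028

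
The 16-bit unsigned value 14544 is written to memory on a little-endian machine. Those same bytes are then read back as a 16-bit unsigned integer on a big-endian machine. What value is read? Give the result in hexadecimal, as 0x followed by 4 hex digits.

14544 in 16-bit hexadecimal is 0x38D0.
Stored little-endian, the bytes at ascending addresses are D0 38.
Read back as big-endian, the last byte is least significant, giving 0xD038.

0xD038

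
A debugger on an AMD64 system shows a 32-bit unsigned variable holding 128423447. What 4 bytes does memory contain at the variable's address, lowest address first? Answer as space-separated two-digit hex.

128423447 in hexadecimal, padded to 32 bits, is 0x07A79617.
Split into bytes (most-significant first): 07 A7 96 17.
In little-endian order the low byte comes first in memory.
So at ascending addresses the bytes are 17 96 A7 07.

17 96 A7 07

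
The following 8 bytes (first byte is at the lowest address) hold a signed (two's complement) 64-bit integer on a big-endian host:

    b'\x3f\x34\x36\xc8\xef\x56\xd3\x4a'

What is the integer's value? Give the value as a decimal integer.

4554325359815217994

Big-endian stores the most-significant byte at the lowest address.
The bytes are already most-significant first: 0x3F3436C8EF56D34A.
0x3F3436C8EF56D34A = 4554325359815217994.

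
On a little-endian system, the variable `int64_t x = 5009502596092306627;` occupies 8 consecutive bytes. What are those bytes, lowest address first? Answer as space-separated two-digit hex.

C3 A4 7A D5 11 54 85 45

5009502596092306627 in hexadecimal, padded to 64 bits, is 0x45855411D57AA4C3.
Split into bytes (most-significant first): 45 85 54 11 D5 7A A4 C3.
Little-endian: lowest address holds the least-significant byte.
So at ascending addresses the bytes are C3 A4 7A D5 11 54 85 45.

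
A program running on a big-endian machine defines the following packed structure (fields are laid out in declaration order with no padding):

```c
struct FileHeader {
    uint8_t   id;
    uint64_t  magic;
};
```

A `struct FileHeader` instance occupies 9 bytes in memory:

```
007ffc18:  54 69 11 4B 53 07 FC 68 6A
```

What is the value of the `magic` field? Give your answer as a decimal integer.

`magic` follows `id` (1 byte), so it starts at byte offset 1 and occupies 8 bytes.
Bytes at offsets 1..8: 69 11 4B 53 07 FC 68 6A.
Big-endian: lowest address holds the most-significant byte.
The bytes are already most-significant first: 0x69114B5307FC686A.
0x69114B5307FC686A = 7570915268574865514.

7570915268574865514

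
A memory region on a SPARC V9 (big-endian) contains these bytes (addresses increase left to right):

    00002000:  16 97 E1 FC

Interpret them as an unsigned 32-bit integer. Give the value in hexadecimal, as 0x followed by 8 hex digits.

In big-endian order the high byte comes first in memory.
The bytes are already most-significant first: 0x1697E1FC.

0x1697E1FC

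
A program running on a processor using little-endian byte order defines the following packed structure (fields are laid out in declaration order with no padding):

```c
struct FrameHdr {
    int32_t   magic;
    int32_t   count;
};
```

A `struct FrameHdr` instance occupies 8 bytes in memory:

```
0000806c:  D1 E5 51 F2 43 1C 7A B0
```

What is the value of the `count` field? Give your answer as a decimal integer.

-1334174653

`count` follows `magic` (4 bytes), so it starts at byte offset 4 and occupies 4 bytes.
Bytes at offsets 4..7: 43 1C 7A B0.
Little-endian stores the least-significant byte at the lowest address.
Reassemble most-significant byte first: B0 7A 1C 43 → 0xB07A1C43.
Top bit is set, so as a signed 32-bit value this is 0xB07A1C43 − 2^32 = -1334174653.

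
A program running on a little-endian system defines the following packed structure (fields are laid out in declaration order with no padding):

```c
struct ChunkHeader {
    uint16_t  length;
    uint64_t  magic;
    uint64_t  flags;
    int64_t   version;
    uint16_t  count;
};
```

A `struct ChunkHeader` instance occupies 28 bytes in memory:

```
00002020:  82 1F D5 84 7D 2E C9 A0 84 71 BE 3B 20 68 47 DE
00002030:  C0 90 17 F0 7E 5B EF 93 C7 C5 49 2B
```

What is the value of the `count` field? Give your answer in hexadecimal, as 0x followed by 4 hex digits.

0x2B49

`count` follows `length` (2 B), `magic` (8 B), `flags` (8 B), `version` (8 B), so it starts at offset 2 + 8 + 8 + 8 = 26 and occupies 2 bytes.
Bytes at offsets 26..27: 49 2B.
Little-endian: lowest address holds the least-significant byte.
Reassemble most-significant byte first: 2B 49 → 0x2B49.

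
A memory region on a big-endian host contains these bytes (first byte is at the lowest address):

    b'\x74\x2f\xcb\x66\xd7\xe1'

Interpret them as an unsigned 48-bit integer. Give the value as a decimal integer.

In big-endian order the high byte comes first in memory.
The bytes are already most-significant first: 0x742FCB66D7E1.
0x742FCB66D7E1 = 127748624799713.

127748624799713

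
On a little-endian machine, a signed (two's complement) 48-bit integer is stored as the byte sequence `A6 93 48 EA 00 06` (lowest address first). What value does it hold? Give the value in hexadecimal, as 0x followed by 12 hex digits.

0x0600EA4893A6

Little-endian stores the least-significant byte at the lowest address.
Reassemble most-significant byte first: 06 00 EA 48 93 A6 → 0x0600EA4893A6.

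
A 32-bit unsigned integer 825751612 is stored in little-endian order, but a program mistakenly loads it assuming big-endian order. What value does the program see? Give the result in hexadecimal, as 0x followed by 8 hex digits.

0x3CF83731

825751612 in 32-bit hexadecimal is 0x3137F83C.
Stored little-endian, the bytes at ascending addresses are 3C F8 37 31.
Read back as big-endian, the last byte is least significant, giving 0x3CF83731.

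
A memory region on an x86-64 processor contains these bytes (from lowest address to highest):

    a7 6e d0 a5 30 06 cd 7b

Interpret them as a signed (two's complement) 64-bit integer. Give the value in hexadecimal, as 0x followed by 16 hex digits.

0x7BCD0630A5D06EA7

Little-endian: lowest address holds the least-significant byte.
Reassemble most-significant byte first: 7B CD 06 30 A5 D0 6E A7 → 0x7BCD0630A5D06EA7.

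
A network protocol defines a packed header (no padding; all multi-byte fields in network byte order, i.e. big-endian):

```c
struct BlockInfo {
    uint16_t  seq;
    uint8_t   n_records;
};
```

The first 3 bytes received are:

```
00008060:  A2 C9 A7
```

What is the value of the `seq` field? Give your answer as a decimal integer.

`seq` is the first field, at byte offset 0, occupying 2 bytes.
Bytes at offsets 0..1: A2 C9.
Big-endian stores the most-significant byte at the lowest address.
The bytes are already most-significant first: 0xA2C9.
0xA2C9 = 41673.

41673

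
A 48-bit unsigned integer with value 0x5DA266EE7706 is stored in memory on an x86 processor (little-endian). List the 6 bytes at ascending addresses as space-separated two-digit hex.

06 77 EE 66 A2 5D

Split into bytes (most-significant first): 5D A2 66 EE 77 06.
In little-endian order the low byte comes first in memory.
So at ascending addresses the bytes are 06 77 EE 66 A2 5D.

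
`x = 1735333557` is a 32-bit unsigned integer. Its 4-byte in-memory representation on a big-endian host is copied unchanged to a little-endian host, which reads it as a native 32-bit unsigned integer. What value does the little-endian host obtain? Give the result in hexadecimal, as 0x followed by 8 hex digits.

0xB5166F67

1735333557 in 32-bit hexadecimal is 0x676F16B5.
Stored big-endian, the bytes at ascending addresses are 67 6F 16 B5.
Read back as little-endian, the first byte is least significant, giving 0xB5166F67.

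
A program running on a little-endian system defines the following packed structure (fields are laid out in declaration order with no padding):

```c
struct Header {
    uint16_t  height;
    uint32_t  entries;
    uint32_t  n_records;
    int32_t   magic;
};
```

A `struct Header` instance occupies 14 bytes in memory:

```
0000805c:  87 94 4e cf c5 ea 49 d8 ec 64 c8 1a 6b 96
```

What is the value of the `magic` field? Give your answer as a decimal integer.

-1771365688

`magic` follows `height` (2 B), `entries` (4 B), `n_records` (4 B), so it starts at offset 2 + 4 + 4 = 10 and occupies 4 bytes.
Bytes at offsets 10..13: C8 1A 6B 96.
In little-endian order the low byte comes first in memory.
Reassemble most-significant byte first: 96 6B 1A C8 → 0x966B1AC8.
Top bit is set, so as a signed 32-bit value this is 0x966B1AC8 − 2^32 = -1771365688.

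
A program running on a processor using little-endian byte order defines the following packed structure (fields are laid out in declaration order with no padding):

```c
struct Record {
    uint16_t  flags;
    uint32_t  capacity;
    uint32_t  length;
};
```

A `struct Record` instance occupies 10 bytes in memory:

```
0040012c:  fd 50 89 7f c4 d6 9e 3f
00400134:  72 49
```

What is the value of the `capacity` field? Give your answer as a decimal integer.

3603201929

`capacity` follows `flags` (2 bytes), so it starts at byte offset 2 and occupies 4 bytes.
Bytes at offsets 2..5: 89 7F C4 D6.
Little-endian: lowest address holds the least-significant byte.
Reassemble most-significant byte first: D6 C4 7F 89 → 0xD6C47F89.
0xD6C47F89 = 3603201929.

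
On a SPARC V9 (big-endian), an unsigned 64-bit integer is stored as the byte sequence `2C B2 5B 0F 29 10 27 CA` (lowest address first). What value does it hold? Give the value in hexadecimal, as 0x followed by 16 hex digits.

In big-endian order the high byte comes first in memory.
The bytes are already most-significant first: 0x2CB25B0F291027CA.

0x2CB25B0F291027CA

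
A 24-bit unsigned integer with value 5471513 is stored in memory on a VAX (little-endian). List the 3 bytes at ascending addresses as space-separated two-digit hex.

19 7D 53

5471513 in hexadecimal, padded to 24 bits, is 0x537D19.
Split into bytes (most-significant first): 53 7D 19.
In little-endian order the low byte comes first in memory.
So at ascending addresses the bytes are 19 7D 53.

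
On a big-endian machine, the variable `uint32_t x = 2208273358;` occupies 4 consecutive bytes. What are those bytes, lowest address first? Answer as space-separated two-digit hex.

83 9F 93 CE

2208273358 in hexadecimal, padded to 32 bits, is 0x839F93CE.
Split into bytes (most-significant first): 83 9F 93 CE.
In big-endian order the high byte comes first in memory.
So the memory order matches the most-significant-first order: 83 9F 93 CE.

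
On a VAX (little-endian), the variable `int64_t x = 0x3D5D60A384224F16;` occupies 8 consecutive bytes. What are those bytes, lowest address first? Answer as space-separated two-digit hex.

Split into bytes (most-significant first): 3D 5D 60 A3 84 22 4F 16.
In little-endian order the low byte comes first in memory.
So at ascending addresses the bytes are 16 4F 22 84 A3 60 5D 3D.

16 4F 22 84 A3 60 5D 3D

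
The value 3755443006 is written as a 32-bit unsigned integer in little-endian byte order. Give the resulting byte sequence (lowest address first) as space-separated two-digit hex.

3E 83 D7 DF

3755443006 in hexadecimal, padded to 32 bits, is 0xDFD7833E.
Split into bytes (most-significant first): DF D7 83 3E.
In little-endian order the low byte comes first in memory.
So at ascending addresses the bytes are 3E 83 D7 DF.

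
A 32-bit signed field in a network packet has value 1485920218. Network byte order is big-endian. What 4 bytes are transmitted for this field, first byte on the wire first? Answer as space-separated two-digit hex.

58 91 57 DA

1485920218 in hexadecimal, padded to 32 bits, is 0x589157DA.
Split into bytes (most-significant first): 58 91 57 DA.
Big-endian: lowest address holds the most-significant byte.
So the memory order matches the most-significant-first order: 58 91 57 DA.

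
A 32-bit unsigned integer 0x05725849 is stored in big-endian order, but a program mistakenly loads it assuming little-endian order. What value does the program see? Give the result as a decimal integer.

Stored big-endian, the bytes at ascending addresses are 05 72 58 49.
Read back as little-endian, the first byte is least significant, giving 0x49587205.
0x49587205 = 1230533125.

1230533125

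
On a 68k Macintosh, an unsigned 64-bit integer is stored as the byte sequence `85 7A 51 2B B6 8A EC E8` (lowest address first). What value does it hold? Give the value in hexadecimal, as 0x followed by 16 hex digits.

Big-endian stores the most-significant byte at the lowest address.
The bytes are already most-significant first: 0x857A512BB68AECE8.

0x857A512BB68AECE8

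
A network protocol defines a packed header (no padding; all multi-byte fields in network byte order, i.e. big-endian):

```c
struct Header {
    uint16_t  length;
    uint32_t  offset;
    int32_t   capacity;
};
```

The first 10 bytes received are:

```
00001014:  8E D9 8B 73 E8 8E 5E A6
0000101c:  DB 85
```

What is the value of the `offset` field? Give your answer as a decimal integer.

2339629198

`offset` follows `length` (2 bytes), so it starts at byte offset 2 and occupies 4 bytes.
Bytes at offsets 2..5: 8B 73 E8 8E.
In big-endian order the high byte comes first in memory.
The bytes are already most-significant first: 0x8B73E88E.
0x8B73E88E = 2339629198.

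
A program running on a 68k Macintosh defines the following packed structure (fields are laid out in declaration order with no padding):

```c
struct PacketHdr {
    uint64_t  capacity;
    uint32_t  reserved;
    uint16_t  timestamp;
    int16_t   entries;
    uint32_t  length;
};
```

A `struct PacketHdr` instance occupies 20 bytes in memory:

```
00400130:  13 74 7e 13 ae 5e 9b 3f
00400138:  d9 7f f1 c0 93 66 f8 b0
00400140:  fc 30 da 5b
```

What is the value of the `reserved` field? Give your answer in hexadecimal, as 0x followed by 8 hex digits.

`reserved` follows `capacity` (8 bytes), so it starts at byte offset 8 and occupies 4 bytes.
Bytes at offsets 8..11: D9 7F F1 C0.
In big-endian order the high byte comes first in memory.
The bytes are already most-significant first: 0xD97FF1C0.

0xD97FF1C0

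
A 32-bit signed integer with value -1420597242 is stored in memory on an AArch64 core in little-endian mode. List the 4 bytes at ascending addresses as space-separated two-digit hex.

Two's complement of -1420597242 in 32 bits: 1420597242 = 0x54AC97FA; invert → 0xAB536805; add 1 → 0xAB536806.
Split into bytes (most-significant first): AB 53 68 06.
In little-endian order the low byte comes first in memory.
So at ascending addresses the bytes are 06 68 53 AB.

06 68 53 AB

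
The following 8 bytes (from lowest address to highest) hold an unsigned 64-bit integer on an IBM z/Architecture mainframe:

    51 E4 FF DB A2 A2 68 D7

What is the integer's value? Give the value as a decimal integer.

5901122730553665751

In big-endian order the high byte comes first in memory.
The bytes are already most-significant first: 0x51E4FFDBA2A268D7.
0x51E4FFDBA2A268D7 = 5901122730553665751.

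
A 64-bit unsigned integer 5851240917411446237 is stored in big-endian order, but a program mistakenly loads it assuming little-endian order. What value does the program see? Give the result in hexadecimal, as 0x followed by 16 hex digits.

0xDD3D8AF99CC83351

5851240917411446237 in 64-bit hexadecimal is 0x5133C89CF98A3DDD.
Stored big-endian, the bytes at ascending addresses are 51 33 C8 9C F9 8A 3D DD.
Read back as little-endian, the first byte is least significant, giving 0xDD3D8AF99CC83351.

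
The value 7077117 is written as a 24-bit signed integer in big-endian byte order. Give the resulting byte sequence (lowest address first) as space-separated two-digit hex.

7077117 in hexadecimal, padded to 24 bits, is 0x6BFCFD.
Split into bytes (most-significant first): 6B FC FD.
Big-endian: lowest address holds the most-significant byte.
So the memory order matches the most-significant-first order: 6B FC FD.

6B FC FD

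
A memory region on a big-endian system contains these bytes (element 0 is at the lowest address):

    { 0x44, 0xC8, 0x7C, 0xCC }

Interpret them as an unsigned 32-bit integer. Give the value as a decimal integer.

1153989836

Big-endian stores the most-significant byte at the lowest address.
The bytes are already most-significant first: 0x44C87CCC.
0x44C87CCC = 1153989836.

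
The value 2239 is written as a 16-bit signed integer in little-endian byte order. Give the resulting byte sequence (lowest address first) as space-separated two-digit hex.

2239 in hexadecimal, padded to 16 bits, is 0x08BF.
Split into bytes (most-significant first): 08 BF.
Little-endian: lowest address holds the least-significant byte.
So at ascending addresses the bytes are BF 08.

BF 08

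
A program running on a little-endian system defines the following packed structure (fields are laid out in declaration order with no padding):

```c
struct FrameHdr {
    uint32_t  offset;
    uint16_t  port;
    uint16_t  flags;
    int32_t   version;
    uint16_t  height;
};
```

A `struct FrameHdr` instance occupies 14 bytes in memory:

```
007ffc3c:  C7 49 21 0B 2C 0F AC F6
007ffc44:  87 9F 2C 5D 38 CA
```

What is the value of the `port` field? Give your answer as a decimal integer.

3884

`port` follows `offset` (4 bytes), so it starts at byte offset 4 and occupies 2 bytes.
Bytes at offsets 4..5: 2C 0F.
Little-endian stores the least-significant byte at the lowest address.
Reassemble most-significant byte first: 0F 2C → 0x0F2C.
0x0F2C = 3884.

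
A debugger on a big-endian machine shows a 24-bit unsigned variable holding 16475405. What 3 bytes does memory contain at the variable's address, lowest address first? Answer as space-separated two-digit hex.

FB 65 0D

16475405 in hexadecimal, padded to 24 bits, is 0xFB650D.
Split into bytes (most-significant first): FB 65 0D.
Big-endian stores the most-significant byte at the lowest address.
So the memory order matches the most-significant-first order: FB 65 0D.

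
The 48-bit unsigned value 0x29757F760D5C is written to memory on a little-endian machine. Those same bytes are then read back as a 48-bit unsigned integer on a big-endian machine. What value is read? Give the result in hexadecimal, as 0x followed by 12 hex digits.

Stored little-endian, the bytes at ascending addresses are 5C 0D 76 7F 75 29.
Read back as big-endian, the last byte is least significant, giving 0x5C0D767F7529.

0x5C0D767F7529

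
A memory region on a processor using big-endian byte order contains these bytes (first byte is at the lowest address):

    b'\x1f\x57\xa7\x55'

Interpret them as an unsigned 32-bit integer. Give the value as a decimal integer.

525838165

Big-endian: lowest address holds the most-significant byte.
The bytes are already most-significant first: 0x1F57A755.
0x1F57A755 = 525838165.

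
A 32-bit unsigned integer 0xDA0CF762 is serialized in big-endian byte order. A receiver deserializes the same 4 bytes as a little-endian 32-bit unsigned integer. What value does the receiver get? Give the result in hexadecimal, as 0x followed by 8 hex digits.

0x62F70CDA

Stored big-endian, the bytes at ascending addresses are DA 0C F7 62.
Read back as little-endian, the first byte is least significant, giving 0x62F70CDA.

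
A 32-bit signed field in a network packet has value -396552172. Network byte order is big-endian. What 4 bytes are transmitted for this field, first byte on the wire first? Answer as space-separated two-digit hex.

Two's complement of -396552172 in 32 bits: 396552172 = 0x17A2E7EC; invert → 0xE85D1813; add 1 → 0xE85D1814.
Split into bytes (most-significant first): E8 5D 18 14.
Big-endian: lowest address holds the most-significant byte.
So the memory order matches the most-significant-first order: E8 5D 18 14.

E8 5D 18 14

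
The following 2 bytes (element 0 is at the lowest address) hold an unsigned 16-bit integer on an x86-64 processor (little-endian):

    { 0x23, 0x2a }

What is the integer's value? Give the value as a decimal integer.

Little-endian: lowest address holds the least-significant byte.
Reassemble most-significant byte first: 2A 23 → 0x2A23.
0x2A23 = 10787.

10787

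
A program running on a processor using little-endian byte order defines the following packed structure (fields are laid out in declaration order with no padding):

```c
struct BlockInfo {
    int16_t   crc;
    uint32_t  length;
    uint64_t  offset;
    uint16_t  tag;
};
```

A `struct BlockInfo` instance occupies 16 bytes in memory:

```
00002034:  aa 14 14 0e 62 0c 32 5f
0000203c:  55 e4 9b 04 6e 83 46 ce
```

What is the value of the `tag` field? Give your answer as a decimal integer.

`tag` follows `crc` (2 B), `length` (4 B), `offset` (8 B), so it starts at offset 2 + 4 + 8 = 14 and occupies 2 bytes.
Bytes at offsets 14..15: 46 CE.
Little-endian: lowest address holds the least-significant byte.
Reassemble most-significant byte first: CE 46 → 0xCE46.
0xCE46 = 52806.

52806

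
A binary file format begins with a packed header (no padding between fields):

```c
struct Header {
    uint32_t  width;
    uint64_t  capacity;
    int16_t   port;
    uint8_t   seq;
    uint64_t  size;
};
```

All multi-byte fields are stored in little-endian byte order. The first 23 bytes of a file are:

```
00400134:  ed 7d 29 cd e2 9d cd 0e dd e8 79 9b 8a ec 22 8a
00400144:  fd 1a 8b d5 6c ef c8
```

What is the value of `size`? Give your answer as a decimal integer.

14478910991437069706

`size` follows `width` (4 B), `capacity` (8 B), `port` (2 B), `seq` (1 B), so it starts at offset 4 + 8 + 2 + 1 = 15 and occupies 8 bytes.
Bytes at offsets 15..22: 8A FD 1A 8B D5 6C EF C8.
In little-endian order the low byte comes first in memory.
Reassemble most-significant byte first: C8 EF 6C D5 8B 1A FD 8A → 0xC8EF6CD58B1AFD8A.
0xC8EF6CD58B1AFD8A = 14478910991437069706.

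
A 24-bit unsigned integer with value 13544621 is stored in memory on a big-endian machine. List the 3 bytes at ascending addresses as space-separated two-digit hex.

13544621 in hexadecimal, padded to 24 bits, is 0xCEACAD.
Split into bytes (most-significant first): CE AC AD.
In big-endian order the high byte comes first in memory.
So the memory order matches the most-significant-first order: CE AC AD.

CE AC AD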